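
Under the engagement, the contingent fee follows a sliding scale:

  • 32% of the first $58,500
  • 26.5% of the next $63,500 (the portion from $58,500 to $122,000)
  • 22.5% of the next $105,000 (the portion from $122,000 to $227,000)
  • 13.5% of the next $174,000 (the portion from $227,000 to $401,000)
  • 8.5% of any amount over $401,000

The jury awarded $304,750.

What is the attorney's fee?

$69,668.75

First $58,500 at 32% = $18,720.00
Next $63,500 at 26.5% = $16,827.50
Next $105,000 at 22.5% = $23,625.00
Remaining $77,750 at 13.5% = $10,496.25
Fee: $18,720.00 + $16,827.50 + $23,625.00 + $10,496.25 = $69,668.75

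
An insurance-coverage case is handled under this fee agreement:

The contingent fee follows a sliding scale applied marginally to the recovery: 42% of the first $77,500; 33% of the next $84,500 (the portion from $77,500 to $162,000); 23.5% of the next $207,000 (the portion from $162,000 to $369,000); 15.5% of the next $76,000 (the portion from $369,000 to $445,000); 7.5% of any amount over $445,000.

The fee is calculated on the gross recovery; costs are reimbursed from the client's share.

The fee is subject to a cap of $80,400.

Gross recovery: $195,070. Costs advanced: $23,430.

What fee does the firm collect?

Fee base is the gross recovery, $195,070; costs are reimbursed separately.
First $77,500 at 42% = $32,550.00
Next $84,500 at 33% = $27,885.00
Remaining $33,070 at 23.5% = $7,771.45
Fee: $32,550.00 + $27,885.00 + $7,771.45 = $68,206.45
$68,206.45 is under the $80,400 cap.

$68,206.45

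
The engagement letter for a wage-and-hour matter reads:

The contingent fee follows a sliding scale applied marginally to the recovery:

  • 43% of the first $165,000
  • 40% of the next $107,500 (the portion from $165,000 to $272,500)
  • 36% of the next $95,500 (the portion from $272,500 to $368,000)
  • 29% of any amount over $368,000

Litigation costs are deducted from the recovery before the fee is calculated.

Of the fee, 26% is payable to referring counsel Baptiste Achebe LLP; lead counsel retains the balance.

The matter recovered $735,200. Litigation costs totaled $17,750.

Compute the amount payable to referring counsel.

$64,914.33

Fee base (net of costs): $735,200 − $17,750 = $717,450
First $165,000 at 43% = $70,950.00
Next $107,500 at 40% = $43,000.00
Next $95,500 at 36% = $34,380.00
Remaining $349,450 at 29% = $101,340.50
Fee: $70,950.00 + $43,000.00 + $34,380.00 + $101,340.50 = $249,670.50
Referral share: 26% of $249,670.50 = $64,914.33; lead counsel retains $249,670.50 − $64,914.33 = $184,756.17.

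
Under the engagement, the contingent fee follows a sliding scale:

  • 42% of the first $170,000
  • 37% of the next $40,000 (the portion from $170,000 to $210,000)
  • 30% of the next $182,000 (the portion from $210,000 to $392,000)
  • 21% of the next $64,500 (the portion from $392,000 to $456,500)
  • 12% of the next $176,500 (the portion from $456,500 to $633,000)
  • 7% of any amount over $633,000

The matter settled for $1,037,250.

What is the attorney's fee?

First $170,000 at 42% = $71,400.00
Next $40,000 at 37% = $14,800.00
Next $182,000 at 30% = $54,600.00
Next $64,500 at 21% = $13,545.00
Next $176,500 at 12% = $21,180.00
Remaining $404,250 at 7% = $28,297.50
Fee: $71,400.00 + $14,800.00 + $54,600.00 + $13,545.00 + $21,180.00 + $28,297.50 = $203,822.50

$203,822.50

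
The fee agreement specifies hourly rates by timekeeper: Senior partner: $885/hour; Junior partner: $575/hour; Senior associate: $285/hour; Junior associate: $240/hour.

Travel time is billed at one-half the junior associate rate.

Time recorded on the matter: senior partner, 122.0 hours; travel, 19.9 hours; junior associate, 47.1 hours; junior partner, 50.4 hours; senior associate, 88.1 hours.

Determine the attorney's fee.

$175,750.50

Senior partner: 122.0 × $885 = $107,970.00
Junior partner: 50.4 × $575 = $28,980.00
Senior associate: 88.1 × $285 = $25,108.50
Junior associate: 47.1 × $240 = $11,304.00
Subtotal: $107,970.00 + $28,980.00 + $25,108.50 + $11,304.00 = $173,362.50
Travel: 19.9 × ($240 ÷ 2) = 19.9 × $120.00 = $2,388.00
Total: $173,362.50 + $2,388.00 = $175,750.50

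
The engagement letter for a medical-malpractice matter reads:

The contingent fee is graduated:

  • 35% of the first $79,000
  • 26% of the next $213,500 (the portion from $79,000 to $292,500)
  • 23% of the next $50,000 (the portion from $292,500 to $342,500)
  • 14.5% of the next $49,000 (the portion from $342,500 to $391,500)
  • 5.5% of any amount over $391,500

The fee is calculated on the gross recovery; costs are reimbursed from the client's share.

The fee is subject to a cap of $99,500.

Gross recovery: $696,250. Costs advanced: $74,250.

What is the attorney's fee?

$99,500.00

Fee base is the gross recovery, $696,250; costs are reimbursed separately.
First $79,000 at 35% = $27,650.00
Next $213,500 at 26% = $55,510.00
Next $50,000 at 23% = $11,500.00
Next $49,000 at 14.5% = $7,105.00
Remaining $304,750 at 5.5% = $16,761.25
Fee: $27,650.00 + $55,510.00 + $11,500.00 + $7,105.00 + $16,761.25 = $118,526.25
$118,526.25 exceeds the $99,500 cap, so the fee is capped at $99,500.00.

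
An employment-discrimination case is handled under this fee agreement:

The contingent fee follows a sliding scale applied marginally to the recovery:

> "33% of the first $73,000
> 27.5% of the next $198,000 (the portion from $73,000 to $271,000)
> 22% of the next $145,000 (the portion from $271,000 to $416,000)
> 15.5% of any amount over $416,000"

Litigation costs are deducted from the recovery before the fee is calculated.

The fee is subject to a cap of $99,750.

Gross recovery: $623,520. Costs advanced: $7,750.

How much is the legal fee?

$99,750.00

Fee base (net of costs): $623,520 − $7,750 = $615,770
First $73,000 at 33% = $24,090.00
Next $198,000 at 27.5% = $54,450.00
Next $145,000 at 22% = $31,900.00
Remaining $199,770 at 15.5% = $30,964.35
Fee: $24,090.00 + $54,450.00 + $31,900.00 + $30,964.35 = $141,404.35
$141,404.35 exceeds the $99,750 cap, so the fee is capped at $99,750.00.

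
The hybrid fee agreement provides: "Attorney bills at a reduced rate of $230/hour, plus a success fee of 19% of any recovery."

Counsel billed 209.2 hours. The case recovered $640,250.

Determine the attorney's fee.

$169,763.50

Hourly: 209.2 × $230 = $48,116.00
Success fee: 19% of $640,250 = $121,647.50
Total: $48,116.00 + $121,647.50 = $169,763.50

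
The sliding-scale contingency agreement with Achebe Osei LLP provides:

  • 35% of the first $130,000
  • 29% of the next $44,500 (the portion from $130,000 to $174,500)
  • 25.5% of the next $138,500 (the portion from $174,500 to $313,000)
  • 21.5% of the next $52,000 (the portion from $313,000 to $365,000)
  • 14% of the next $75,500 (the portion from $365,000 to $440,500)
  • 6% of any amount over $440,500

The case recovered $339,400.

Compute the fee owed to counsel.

First $130,000 at 35% = $45,500.00
Next $44,500 at 29% = $12,905.00
Next $138,500 at 25.5% = $35,317.50
Remaining $26,400 at 21.5% = $5,676.00
Fee: $45,500.00 + $12,905.00 + $35,317.50 + $5,676.00 = $99,398.50

$99,398.50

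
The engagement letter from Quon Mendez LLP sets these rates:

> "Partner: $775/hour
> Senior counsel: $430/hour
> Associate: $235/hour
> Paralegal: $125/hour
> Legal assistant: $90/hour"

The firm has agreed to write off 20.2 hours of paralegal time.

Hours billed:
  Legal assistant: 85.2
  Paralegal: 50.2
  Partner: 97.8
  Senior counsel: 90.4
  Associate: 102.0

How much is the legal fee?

Partner: 97.8 × $775 = $75,795.00
Senior counsel: 90.4 × $430 = $38,872.00
Associate: 102.0 × $235 = $23,970.00
Paralegal: 50.2 × $125 = $6,275.00
Legal assistant: 85.2 × $90 = $7,668.00
Subtotal: $152,580.00
Write-off: 20.2 × $125 = $2,525.00
Total: $152,580.00 − $2,525.00 = $150,055.00

$150,055.00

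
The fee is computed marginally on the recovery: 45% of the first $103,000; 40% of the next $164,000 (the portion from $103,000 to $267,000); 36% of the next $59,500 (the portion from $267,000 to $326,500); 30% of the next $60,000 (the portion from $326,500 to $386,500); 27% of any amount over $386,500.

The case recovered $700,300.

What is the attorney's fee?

$236,096.00

First $103,000 at 45% = $46,350.00
Next $164,000 at 40% = $65,600.00
Next $59,500 at 36% = $21,420.00
Next $60,000 at 30% = $18,000.00
Remaining $313,800 at 27% = $84,726.00
Fee: $46,350.00 + $65,600.00 + $21,420.00 + $18,000.00 + $84,726.00 = $236,096.00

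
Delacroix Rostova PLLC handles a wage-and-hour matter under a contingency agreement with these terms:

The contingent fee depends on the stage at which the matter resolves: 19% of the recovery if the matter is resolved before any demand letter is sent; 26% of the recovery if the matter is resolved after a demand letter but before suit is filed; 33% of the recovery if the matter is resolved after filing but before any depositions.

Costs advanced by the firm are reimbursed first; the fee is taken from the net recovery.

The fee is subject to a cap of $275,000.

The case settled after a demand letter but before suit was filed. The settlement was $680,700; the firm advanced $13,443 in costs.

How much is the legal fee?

Fee base (net of costs): $680,700 − $13,443 = $667,257
The matter settled after a demand letter but before suit was filed, so the 26% rate applies.
$667,257 × 26% = $173,486.82
$173,486.82 is under the $275,000 cap.

$173,486.82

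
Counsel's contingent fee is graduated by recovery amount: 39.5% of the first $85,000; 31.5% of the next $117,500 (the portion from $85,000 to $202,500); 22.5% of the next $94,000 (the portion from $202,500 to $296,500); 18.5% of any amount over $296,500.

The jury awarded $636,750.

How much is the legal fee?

First $85,000 at 39.5% = $33,575.00
Next $117,500 at 31.5% = $37,012.50
Next $94,000 at 22.5% = $21,150.00
Remaining $340,250 at 18.5% = $62,946.25
Fee: $33,575.00 + $37,012.50 + $21,150.00 + $62,946.25 = $154,683.75

$154,683.75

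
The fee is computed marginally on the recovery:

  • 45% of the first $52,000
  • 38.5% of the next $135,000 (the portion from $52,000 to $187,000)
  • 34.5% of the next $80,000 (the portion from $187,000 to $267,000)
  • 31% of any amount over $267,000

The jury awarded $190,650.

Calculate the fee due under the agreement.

$76,634.25

First $52,000 at 45% = $23,400.00
Next $135,000 at 38.5% = $51,975.00
Remaining $3,650 at 34.5% = $1,259.25
Fee: $23,400.00 + $51,975.00 + $1,259.25 = $76,634.25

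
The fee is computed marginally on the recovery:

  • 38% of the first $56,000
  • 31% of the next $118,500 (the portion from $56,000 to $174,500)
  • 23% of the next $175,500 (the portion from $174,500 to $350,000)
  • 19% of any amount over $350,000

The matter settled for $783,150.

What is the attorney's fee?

$180,678.50

First $56,000 at 38% = $21,280.00
Next $118,500 at 31% = $36,735.00
Next $175,500 at 23% = $40,365.00
Remaining $433,150 at 19% = $82,298.50
Fee: $21,280.00 + $36,735.00 + $40,365.00 + $82,298.50 = $180,678.50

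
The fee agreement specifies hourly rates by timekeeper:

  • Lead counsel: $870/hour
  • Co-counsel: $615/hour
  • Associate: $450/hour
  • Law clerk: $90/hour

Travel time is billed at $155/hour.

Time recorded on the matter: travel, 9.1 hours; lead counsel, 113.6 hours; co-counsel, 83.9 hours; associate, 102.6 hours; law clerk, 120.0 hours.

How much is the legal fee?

Lead counsel: 113.6 × $870 = $98,832.00
Co-counsel: 83.9 × $615 = $51,598.50
Associate: 102.6 × $450 = $46,170.00
Law clerk: 120.0 × $90 = $10,800.00
Subtotal: $98,832.00 + $51,598.50 + $46,170.00 + $10,800.00 = $207,400.50
Travel: 9.1 × $155 = $1,410.50
Total: $207,400.50 + $1,410.50 = $208,811.00

$208,811.00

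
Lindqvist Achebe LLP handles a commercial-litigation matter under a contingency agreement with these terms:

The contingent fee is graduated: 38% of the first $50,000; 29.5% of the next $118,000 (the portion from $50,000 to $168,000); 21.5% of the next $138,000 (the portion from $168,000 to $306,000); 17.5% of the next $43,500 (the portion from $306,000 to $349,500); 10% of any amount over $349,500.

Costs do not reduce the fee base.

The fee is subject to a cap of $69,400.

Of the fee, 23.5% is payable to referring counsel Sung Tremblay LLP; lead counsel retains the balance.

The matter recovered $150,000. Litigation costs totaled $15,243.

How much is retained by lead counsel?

$37,102.50

Fee base is the gross recovery, $150,000; costs are reimbursed separately.
First $50,000 at 38% = $19,000.00
Remaining $100,000 at 29.5% = $29,500.00
Fee: $19,000.00 + $29,500.00 = $48,500.00
$48,500.00 is under the $69,400 cap.
Referral share: 23.5% of $48,500.00 = $11,397.50; lead counsel retains $48,500.00 − $11,397.50 = $37,102.50.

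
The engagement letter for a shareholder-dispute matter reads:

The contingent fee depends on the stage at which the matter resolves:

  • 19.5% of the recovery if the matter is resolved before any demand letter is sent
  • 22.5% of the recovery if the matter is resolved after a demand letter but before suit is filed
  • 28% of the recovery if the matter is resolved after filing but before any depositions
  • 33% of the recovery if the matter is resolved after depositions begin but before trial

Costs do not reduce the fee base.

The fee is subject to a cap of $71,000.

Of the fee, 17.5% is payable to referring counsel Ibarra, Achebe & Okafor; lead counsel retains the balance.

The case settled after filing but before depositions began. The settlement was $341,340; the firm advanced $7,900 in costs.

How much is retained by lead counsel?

$58,575.00

Fee base is the gross recovery, $341,340; costs are reimbursed separately.
The matter settled after filing but before depositions began, so the 28% rate applies.
$341,340 × 28% = $95,575.20
$95,575.20 exceeds the $71,000 cap, so the fee is capped at $71,000.00.
Referral share: 17.5% of $71,000.00 = $12,425.00; lead counsel retains $71,000.00 − $12,425.00 = $58,575.00.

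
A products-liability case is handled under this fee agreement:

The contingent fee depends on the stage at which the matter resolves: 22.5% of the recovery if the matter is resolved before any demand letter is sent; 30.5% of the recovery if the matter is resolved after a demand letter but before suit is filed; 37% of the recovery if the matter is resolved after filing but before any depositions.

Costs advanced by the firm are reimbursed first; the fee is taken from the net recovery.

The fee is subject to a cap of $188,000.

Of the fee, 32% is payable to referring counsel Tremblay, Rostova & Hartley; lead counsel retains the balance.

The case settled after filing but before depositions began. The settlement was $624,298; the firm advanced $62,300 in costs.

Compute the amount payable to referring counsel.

$60,160.00

Fee base (net of costs): $624,298 − $62,300 = $561,998
The matter settled after filing but before depositions began, so the 37% rate applies.
$561,998 × 37% = $207,939.26
$207,939.26 exceeds the $188,000 cap, so the fee is capped at $188,000.00.
Referral share: 32% of $188,000.00 = $60,160.00; lead counsel retains $188,000.00 − $60,160.00 = $127,840.00.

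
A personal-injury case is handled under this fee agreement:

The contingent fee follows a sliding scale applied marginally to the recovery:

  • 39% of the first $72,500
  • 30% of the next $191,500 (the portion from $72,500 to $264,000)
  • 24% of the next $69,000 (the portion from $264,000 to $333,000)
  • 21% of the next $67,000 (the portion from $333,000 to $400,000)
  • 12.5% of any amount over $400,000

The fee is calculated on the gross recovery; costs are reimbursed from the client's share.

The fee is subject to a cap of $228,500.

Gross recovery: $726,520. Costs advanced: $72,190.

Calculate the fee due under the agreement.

$157,170.00

Fee base is the gross recovery, $726,520; costs are reimbursed separately.
First $72,500 at 39% = $28,275.00
Next $191,500 at 30% = $57,450.00
Next $69,000 at 24% = $16,560.00
Next $67,000 at 21% = $14,070.00
Remaining $326,520 at 12.5% = $40,815.00
Fee: $28,275.00 + $57,450.00 + $16,560.00 + $14,070.00 + $40,815.00 = $157,170.00
$157,170.00 is under the $228,500 cap.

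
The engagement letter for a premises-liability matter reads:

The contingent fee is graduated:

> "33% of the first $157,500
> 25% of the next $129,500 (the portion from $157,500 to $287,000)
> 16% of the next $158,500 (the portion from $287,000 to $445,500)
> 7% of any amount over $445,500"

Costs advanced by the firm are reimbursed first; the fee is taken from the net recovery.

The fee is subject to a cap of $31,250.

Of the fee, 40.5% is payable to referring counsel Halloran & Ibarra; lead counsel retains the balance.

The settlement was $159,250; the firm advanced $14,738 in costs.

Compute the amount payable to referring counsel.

Fee base (net of costs): $159,250 − $14,738 = $144,512
First $144,512 at 33% = $47,688.96
$47,688.96 exceeds the $31,250 cap, so the fee is capped at $31,250.00.
Referral share: 40.5% of $31,250.00 = $12,656.25; lead counsel retains $31,250.00 − $12,656.25 = $18,593.75.

$12,656.25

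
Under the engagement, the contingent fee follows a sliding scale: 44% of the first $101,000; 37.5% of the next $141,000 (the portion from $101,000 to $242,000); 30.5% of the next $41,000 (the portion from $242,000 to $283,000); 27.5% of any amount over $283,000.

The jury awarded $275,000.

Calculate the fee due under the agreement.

First $101,000 at 44% = $44,440.00
Next $141,000 at 37.5% = $52,875.00
Remaining $33,000 at 30.5% = $10,065.00
Fee: $44,440.00 + $52,875.00 + $10,065.00 = $107,380.00

$107,380.00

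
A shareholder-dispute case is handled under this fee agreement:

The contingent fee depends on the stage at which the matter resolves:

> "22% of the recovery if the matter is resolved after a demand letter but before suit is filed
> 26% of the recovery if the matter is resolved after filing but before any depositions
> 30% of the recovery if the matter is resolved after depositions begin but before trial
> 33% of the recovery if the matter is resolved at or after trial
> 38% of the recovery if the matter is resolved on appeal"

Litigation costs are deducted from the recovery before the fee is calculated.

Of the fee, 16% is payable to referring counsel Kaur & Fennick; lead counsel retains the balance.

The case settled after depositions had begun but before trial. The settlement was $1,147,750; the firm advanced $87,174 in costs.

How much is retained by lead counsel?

Fee base (net of costs): $1,147,750 − $87,174 = $1,060,576
The matter settled after depositions had begun but before trial, so the 30% rate applies.
$1,060,576 × 30% = $318,172.80
Referral share: 16% of $318,172.80 = $50,907.65; lead counsel retains $318,172.80 − $50,907.65 = $267,265.15.

$267,265.15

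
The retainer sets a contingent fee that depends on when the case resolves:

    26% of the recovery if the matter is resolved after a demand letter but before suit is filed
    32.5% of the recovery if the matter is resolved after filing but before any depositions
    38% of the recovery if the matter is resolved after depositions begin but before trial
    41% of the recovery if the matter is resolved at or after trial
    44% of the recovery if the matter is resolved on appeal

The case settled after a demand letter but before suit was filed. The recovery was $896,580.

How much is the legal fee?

$233,110.80

The matter settled after a demand letter but before suit was filed, so the 26% rate applies.
$896,580 × 26% = $233,110.80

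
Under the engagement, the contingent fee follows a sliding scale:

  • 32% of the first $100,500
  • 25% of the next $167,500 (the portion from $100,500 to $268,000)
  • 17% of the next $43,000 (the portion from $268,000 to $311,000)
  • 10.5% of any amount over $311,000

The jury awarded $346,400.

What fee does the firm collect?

$85,062.00

First $100,500 at 32% = $32,160.00
Next $167,500 at 25% = $41,875.00
Next $43,000 at 17% = $7,310.00
Remaining $35,400 at 10.5% = $3,717.00
Fee: $32,160.00 + $41,875.00 + $7,310.00 + $3,717.00 = $85,062.00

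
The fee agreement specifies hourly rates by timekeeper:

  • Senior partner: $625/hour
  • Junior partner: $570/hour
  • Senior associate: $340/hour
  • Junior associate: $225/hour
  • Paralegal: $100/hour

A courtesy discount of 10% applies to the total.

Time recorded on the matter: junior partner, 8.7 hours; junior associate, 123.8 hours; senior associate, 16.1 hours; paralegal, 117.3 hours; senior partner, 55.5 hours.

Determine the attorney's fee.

$76,234.95

Senior partner: 55.5 × $625 = $34,687.50
Junior partner: 8.7 × $570 = $4,959.00
Senior associate: 16.1 × $340 = $5,474.00
Junior associate: 123.8 × $225 = $27,855.00
Paralegal: 117.3 × $100 = $11,730.00
Subtotal: $84,705.50
Less 10% discount: −$8,470.55
Total: $84,705.50 − $8,470.55 = $76,234.95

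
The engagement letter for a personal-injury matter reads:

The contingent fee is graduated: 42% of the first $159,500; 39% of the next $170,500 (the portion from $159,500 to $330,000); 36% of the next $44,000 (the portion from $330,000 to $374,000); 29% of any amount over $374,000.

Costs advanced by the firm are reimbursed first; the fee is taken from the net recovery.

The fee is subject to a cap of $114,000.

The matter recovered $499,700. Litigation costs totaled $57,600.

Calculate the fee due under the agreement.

Fee base (net of costs): $499,700 − $57,600 = $442,100
First $159,500 at 42% = $66,990.00
Next $170,500 at 39% = $66,495.00
Next $44,000 at 36% = $15,840.00
Remaining $68,100 at 29% = $19,749.00
Fee: $66,990.00 + $66,495.00 + $15,840.00 + $19,749.00 = $169,074.00
$169,074.00 exceeds the $114,000 cap, so the fee is capped at $114,000.00.

$114,000.00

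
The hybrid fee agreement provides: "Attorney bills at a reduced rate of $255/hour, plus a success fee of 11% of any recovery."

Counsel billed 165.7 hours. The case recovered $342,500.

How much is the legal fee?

Hourly: 165.7 × $255 = $42,253.50
Success fee: 11% of $342,500 = $37,675.00
Total: $42,253.50 + $37,675.00 = $79,928.50

$79,928.50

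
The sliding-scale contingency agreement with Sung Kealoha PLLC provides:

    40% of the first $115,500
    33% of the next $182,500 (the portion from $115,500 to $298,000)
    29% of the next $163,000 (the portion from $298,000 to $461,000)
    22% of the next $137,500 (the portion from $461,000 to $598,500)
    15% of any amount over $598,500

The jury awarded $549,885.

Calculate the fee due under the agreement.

$173,249.70

First $115,500 at 40% = $46,200.00
Next $182,500 at 33% = $60,225.00
Next $163,000 at 29% = $47,270.00
Remaining $88,885 at 22% = $19,554.70
Fee: $46,200.00 + $60,225.00 + $47,270.00 + $19,554.70 = $173,249.70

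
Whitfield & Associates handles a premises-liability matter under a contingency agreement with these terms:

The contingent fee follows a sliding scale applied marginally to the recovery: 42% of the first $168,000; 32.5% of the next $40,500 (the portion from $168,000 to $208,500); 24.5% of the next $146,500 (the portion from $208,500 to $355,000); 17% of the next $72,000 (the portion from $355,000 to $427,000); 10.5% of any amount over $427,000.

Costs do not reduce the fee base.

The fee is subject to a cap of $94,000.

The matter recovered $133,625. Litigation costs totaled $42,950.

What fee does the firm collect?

$56,122.50

Fee base is the gross recovery, $133,625; costs are reimbursed separately.
First $133,625 at 42% = $56,122.50
$56,122.50 is under the $94,000 cap.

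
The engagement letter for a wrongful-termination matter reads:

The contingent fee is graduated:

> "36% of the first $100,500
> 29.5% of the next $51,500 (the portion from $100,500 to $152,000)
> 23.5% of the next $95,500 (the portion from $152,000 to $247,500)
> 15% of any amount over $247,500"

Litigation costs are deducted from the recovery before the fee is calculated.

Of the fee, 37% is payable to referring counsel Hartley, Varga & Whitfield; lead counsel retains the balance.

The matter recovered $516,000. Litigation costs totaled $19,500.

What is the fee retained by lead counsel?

$70,033.95

Fee base (net of costs): $516,000 − $19,500 = $496,500
First $100,500 at 36% = $36,180.00
Next $51,500 at 29.5% = $15,192.50
Next $95,500 at 23.5% = $22,442.50
Remaining $249,000 at 15% = $37,350.00
Fee: $36,180.00 + $15,192.50 + $22,442.50 + $37,350.00 = $111,165.00
Referral share: 37% of $111,165.00 = $41,131.05; lead counsel retains $111,165.00 − $41,131.05 = $70,033.95.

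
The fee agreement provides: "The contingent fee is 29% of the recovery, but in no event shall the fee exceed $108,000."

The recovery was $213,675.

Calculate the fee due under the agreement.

29% of $213,675 = $61,965.75
That is under the $108,000 cap.

$61,965.75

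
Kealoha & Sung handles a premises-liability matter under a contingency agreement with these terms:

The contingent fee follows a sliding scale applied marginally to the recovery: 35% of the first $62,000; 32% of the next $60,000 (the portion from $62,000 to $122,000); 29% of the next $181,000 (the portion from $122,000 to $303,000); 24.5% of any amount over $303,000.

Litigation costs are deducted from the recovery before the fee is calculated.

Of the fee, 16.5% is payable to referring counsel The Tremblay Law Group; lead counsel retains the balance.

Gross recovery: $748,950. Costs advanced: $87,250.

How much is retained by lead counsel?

$151,361.70

Fee base (net of costs): $748,950 − $87,250 = $661,700
First $62,000 at 35% = $21,700.00
Next $60,000 at 32% = $19,200.00
Next $181,000 at 29% = $52,490.00
Remaining $358,700 at 24.5% = $87,881.50
Fee: $21,700.00 + $19,200.00 + $52,490.00 + $87,881.50 = $181,271.50
Referral share: 16.5% of $181,271.50 = $29,909.80; lead counsel retains $181,271.50 − $29,909.80 = $151,361.70.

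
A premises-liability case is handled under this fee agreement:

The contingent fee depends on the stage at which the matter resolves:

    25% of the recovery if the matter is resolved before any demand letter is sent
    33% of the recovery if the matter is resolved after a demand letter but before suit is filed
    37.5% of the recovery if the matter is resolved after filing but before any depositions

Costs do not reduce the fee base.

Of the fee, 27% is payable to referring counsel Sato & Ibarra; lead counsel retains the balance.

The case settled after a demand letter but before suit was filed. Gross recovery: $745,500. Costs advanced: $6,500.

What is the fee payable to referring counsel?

Fee base is the gross recovery, $745,500; costs are reimbursed separately.
The matter settled after a demand letter but before suit was filed, so the 33% rate applies.
$745,500 × 33% = $246,015.00
Referral share: 27% of $246,015.00 = $66,424.05; lead counsel retains $246,015.00 − $66,424.05 = $179,590.95.

$66,424.05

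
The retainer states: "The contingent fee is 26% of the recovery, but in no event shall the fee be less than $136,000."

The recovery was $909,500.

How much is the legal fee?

$236,470.00

26% of $909,500 = $236,470.00
That exceeds the $136,000 minimum.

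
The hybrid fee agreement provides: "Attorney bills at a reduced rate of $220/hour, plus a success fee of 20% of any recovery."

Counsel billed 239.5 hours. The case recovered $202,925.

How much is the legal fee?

Hourly: 239.5 × $220 = $52,690.00
Success fee: 20% of $202,925 = $40,585.00
Total: $52,690.00 + $40,585.00 = $93,275.00

$93,275.00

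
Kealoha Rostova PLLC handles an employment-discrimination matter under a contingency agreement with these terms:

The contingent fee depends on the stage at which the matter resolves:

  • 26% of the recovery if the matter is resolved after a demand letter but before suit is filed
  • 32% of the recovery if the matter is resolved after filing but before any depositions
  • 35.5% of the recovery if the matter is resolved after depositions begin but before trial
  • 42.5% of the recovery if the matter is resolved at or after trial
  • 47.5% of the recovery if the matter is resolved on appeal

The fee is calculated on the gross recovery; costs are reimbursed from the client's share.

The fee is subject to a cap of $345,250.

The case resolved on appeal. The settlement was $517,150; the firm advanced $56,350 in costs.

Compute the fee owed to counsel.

$245,646.25

Fee base is the gross recovery, $517,150; costs are reimbursed separately.
The matter resolved on appeal, so the 47.5% rate applies.
$517,150 × 47.5% = $245,646.25
$245,646.25 is under the $345,250 cap.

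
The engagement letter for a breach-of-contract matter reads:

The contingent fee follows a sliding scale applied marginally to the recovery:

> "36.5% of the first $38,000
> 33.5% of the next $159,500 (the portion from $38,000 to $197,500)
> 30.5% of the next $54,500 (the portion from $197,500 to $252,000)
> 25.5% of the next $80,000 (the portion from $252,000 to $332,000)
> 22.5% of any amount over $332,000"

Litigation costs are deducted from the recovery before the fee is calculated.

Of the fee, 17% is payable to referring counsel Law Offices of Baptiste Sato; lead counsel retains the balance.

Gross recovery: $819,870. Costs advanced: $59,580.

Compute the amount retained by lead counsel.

$166,572.91

Fee base (net of costs): $819,870 − $59,580 = $760,290
First $38,000 at 36.5% = $13,870.00
Next $159,500 at 33.5% = $53,432.50
Next $54,500 at 30.5% = $16,622.50
Next $80,000 at 25.5% = $20,400.00
Remaining $428,290 at 22.5% = $96,365.25
Fee: $13,870.00 + $53,432.50 + $16,622.50 + $20,400.00 + $96,365.25 = $200,690.25
Referral share: 17% of $200,690.25 = $34,117.34; lead counsel retains $200,690.25 − $34,117.34 = $166,572.91.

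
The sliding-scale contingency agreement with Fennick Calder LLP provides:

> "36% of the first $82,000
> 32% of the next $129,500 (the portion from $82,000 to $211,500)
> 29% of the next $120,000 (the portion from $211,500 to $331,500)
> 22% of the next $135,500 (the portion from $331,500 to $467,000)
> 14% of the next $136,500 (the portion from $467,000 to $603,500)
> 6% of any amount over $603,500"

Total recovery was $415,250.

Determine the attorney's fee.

First $82,000 at 36% = $29,520.00
Next $129,500 at 32% = $41,440.00
Next $120,000 at 29% = $34,800.00
Remaining $83,750 at 22% = $18,425.00
Fee: $29,520.00 + $41,440.00 + $34,800.00 + $18,425.00 = $124,185.00

$124,185.00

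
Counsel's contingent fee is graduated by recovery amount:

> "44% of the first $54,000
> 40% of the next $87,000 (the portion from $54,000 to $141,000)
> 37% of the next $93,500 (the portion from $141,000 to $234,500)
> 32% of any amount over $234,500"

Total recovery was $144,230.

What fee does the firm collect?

$59,755.10

First $54,000 at 44% = $23,760.00
Next $87,000 at 40% = $34,800.00
Remaining $3,230 at 37% = $1,195.10
Fee: $23,760.00 + $34,800.00 + $1,195.10 = $59,755.10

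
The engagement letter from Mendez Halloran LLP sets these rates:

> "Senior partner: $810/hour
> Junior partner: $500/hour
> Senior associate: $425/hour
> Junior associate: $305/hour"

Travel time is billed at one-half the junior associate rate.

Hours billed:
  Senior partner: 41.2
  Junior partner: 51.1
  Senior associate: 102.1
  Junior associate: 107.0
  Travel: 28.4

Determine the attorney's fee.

Senior partner: 41.2 × $810 = $33,372.00
Junior partner: 51.1 × $500 = $25,550.00
Senior associate: 102.1 × $425 = $43,392.50
Junior associate: 107.0 × $305 = $32,635.00
Subtotal: $33,372.00 + $25,550.00 + $43,392.50 + $32,635.00 = $134,949.50
Travel: 28.4 × ($305 ÷ 2) = 28.4 × $152.50 = $4,331.00
Total: $134,949.50 + $4,331.00 = $139,280.50

$139,280.50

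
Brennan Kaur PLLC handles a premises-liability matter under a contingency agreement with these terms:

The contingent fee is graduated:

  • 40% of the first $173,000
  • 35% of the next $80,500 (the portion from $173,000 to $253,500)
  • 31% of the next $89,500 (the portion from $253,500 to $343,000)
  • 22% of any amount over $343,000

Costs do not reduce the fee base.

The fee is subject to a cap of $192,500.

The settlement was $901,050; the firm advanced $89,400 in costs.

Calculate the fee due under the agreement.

$192,500.00

Fee base is the gross recovery, $901,050; costs are reimbursed separately.
First $173,000 at 40% = $69,200.00
Next $80,500 at 35% = $28,175.00
Next $89,500 at 31% = $27,745.00
Remaining $558,050 at 22% = $122,771.00
Fee: $69,200.00 + $28,175.00 + $27,745.00 + $122,771.00 = $247,891.00
$247,891.00 exceeds the $192,500 cap, so the fee is capped at $192,500.00.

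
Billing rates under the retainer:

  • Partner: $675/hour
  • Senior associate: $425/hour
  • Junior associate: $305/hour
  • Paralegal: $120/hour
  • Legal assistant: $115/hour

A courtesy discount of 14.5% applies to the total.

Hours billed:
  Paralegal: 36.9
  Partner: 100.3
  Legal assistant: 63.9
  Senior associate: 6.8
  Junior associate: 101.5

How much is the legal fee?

$96,894.16

Partner: 100.3 × $675 = $67,702.50
Senior associate: 6.8 × $425 = $2,890.00
Junior associate: 101.5 × $305 = $30,957.50
Paralegal: 36.9 × $120 = $4,428.00
Legal assistant: 63.9 × $115 = $7,348.50
Subtotal: $113,326.50
Less 14.5% discount: −$16,432.34
Total: $113,326.50 − $16,432.34 = $96,894.16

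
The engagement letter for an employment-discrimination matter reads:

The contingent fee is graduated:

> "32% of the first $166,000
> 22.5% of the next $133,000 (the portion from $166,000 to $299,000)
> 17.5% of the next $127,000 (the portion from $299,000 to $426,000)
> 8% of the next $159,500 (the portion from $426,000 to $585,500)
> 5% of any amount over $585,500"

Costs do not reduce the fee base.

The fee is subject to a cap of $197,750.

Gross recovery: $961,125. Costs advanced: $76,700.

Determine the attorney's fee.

$136,811.25

Fee base is the gross recovery, $961,125; costs are reimbursed separately.
First $166,000 at 32% = $53,120.00
Next $133,000 at 22.5% = $29,925.00
Next $127,000 at 17.5% = $22,225.00
Next $159,500 at 8% = $12,760.00
Remaining $375,625 at 5% = $18,781.25
Fee: $53,120.00 + $29,925.00 + $22,225.00 + $12,760.00 + $18,781.25 = $136,811.25
$136,811.25 is under the $197,750 cap.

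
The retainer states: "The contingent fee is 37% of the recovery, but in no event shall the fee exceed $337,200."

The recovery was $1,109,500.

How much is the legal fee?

$337,200.00

37% of $1,109,500 = $410,515.00
That exceeds the $337,200 cap, so the fee is capped at $337,200.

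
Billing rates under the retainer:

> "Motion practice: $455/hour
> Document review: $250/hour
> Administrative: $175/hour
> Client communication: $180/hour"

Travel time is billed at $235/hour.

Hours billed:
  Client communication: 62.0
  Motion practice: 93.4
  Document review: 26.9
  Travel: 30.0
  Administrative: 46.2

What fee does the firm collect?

Motion practice: 93.4 × $455 = $42,497.00
Document review: 26.9 × $250 = $6,725.00
Administrative: 46.2 × $175 = $8,085.00
Client communication: 62.0 × $180 = $11,160.00
Subtotal: $42,497.00 + $6,725.00 + $8,085.00 + $11,160.00 = $68,467.00
Travel: 30.0 × $235 = $7,050.00
Total: $68,467.00 + $7,050.00 = $75,517.00

$75,517.00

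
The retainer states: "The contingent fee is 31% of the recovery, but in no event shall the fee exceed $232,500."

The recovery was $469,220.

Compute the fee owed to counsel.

$145,458.20

31% of $469,220 = $145,458.20
That is under the $232,500 cap.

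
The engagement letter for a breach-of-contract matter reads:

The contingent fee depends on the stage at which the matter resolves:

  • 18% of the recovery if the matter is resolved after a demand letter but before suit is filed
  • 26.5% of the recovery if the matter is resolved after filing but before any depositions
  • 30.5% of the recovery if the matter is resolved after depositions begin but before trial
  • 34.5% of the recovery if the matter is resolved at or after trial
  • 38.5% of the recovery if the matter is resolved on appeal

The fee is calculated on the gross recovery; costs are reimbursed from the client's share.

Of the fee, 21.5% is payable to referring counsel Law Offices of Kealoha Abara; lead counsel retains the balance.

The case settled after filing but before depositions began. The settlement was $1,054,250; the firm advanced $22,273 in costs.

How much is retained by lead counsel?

Fee base is the gross recovery, $1,054,250; costs are reimbursed separately.
The matter settled after filing but before depositions began, so the 26.5% rate applies.
$1,054,250 × 26.5% = $279,376.25
Referral share: 21.5% of $279,376.25 = $60,065.89; lead counsel retains $279,376.25 − $60,065.89 = $219,310.36.

$219,310.36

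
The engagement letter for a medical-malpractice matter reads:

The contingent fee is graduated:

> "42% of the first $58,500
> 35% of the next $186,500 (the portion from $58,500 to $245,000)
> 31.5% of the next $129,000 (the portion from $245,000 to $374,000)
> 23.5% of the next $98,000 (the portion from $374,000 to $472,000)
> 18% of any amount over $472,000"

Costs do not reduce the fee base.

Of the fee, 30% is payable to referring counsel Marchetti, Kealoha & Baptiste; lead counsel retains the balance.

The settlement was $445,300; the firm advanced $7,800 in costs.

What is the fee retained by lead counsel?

$103,064.85

Fee base is the gross recovery, $445,300; costs are reimbursed separately.
First $58,500 at 42% = $24,570.00
Next $186,500 at 35% = $65,275.00
Next $129,000 at 31.5% = $40,635.00
Remaining $71,300 at 23.5% = $16,755.50
Fee: $24,570.00 + $65,275.00 + $40,635.00 + $16,755.50 = $147,235.50
Referral share: 30% of $147,235.50 = $44,170.65; lead counsel retains $147,235.50 − $44,170.65 = $103,064.85.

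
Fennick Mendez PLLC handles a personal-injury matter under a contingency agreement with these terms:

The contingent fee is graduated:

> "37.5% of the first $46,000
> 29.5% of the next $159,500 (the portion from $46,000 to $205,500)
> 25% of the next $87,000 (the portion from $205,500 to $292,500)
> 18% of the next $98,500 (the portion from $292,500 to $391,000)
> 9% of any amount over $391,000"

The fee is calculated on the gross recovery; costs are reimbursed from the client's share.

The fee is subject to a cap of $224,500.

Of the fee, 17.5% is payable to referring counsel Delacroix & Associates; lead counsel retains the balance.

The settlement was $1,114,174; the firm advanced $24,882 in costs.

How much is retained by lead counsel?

$139,316.23

Fee base is the gross recovery, $1,114,174; costs are reimbursed separately.
First $46,000 at 37.5% = $17,250.00
Next $159,500 at 29.5% = $47,052.50
Next $87,000 at 25% = $21,750.00
Next $98,500 at 18% = $17,730.00
Remaining $723,174 at 9% = $65,085.66
Fee: $17,250.00 + $47,052.50 + $21,750.00 + $17,730.00 + $65,085.66 = $168,868.16
$168,868.16 is under the $224,500 cap.
Referral share: 17.5% of $168,868.16 = $29,551.93; lead counsel retains $168,868.16 − $29,551.93 = $139,316.23.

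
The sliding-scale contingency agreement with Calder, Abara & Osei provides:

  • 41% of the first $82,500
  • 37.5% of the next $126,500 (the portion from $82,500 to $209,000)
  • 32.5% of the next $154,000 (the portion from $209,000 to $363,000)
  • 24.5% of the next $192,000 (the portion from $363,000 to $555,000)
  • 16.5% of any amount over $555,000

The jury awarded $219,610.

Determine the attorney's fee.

First $82,500 at 41% = $33,825.00
Next $126,500 at 37.5% = $47,437.50
Remaining $10,610 at 32.5% = $3,448.25
Fee: $33,825.00 + $47,437.50 + $3,448.25 = $84,710.75

$84,710.75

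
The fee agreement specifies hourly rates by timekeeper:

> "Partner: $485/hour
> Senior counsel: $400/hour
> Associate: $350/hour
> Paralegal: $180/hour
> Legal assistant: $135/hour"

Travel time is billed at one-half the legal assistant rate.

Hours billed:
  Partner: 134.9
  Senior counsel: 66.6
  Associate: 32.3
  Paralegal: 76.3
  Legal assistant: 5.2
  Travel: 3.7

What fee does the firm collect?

Partner: 134.9 × $485 = $65,426.50
Senior counsel: 66.6 × $400 = $26,640.00
Associate: 32.3 × $350 = $11,305.00
Paralegal: 76.3 × $180 = $13,734.00
Legal assistant: 5.2 × $135 = $702.00
Subtotal: $65,426.50 + $26,640.00 + $11,305.00 + $13,734.00 + $702.00 = $117,807.50
Travel: 3.7 × ($135 ÷ 2) = 3.7 × $67.50 = $249.75
Total: $117,807.50 + $249.75 = $118,057.25

$118,057.25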